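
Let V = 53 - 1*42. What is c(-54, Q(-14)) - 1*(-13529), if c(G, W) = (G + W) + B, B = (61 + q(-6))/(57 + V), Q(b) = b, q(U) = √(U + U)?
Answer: 915409/68 + I*√3/34 ≈ 13462.0 + 0.050943*I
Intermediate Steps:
V = 11 (V = 53 - 42 = 11)
q(U) = √2*√U (q(U) = √(2*U) = √2*√U)
B = 61/68 + I*√3/34 (B = (61 + √2*√(-6))/(57 + 11) = (61 + √2*(I*√6))/68 = (61 + 2*I*√3)*(1/68) = 61/68 + I*√3/34 ≈ 0.89706 + 0.050943*I)
c(G, W) = 61/68 + G + W + I*√3/34 (c(G, W) = (G + W) + (61/68 + I*√3/34) = 61/68 + G + W + I*√3/34)
c(-54, Q(-14)) - 1*(-13529) = (61/68 - 54 - 14 + I*√3/34) - 1*(-13529) = (-4563/68 + I*√3/34) + 13529 = 915409/68 + I*√3/34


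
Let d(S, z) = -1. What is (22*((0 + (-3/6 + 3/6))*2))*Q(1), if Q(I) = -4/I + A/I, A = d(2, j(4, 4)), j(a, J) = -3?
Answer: 0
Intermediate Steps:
A = -1
Q(I) = -5/I (Q(I) = -4/I - 1/I = -5/I)
(22*((0 + (-3/6 + 3/6))*2))*Q(1) = (22*((0 + (-3/6 + 3/6))*2))*(-5/1) = (22*((0 + (-3*⅙ + 3*(⅙)))*2))*(-5*1) = (22*((0 + (-½ + ½))*2))*(-5) = (22*((0 + 0)*2))*(-5) = (22*(0*2))*(-5) = (22*0)*(-5) = 0*(-5) = 0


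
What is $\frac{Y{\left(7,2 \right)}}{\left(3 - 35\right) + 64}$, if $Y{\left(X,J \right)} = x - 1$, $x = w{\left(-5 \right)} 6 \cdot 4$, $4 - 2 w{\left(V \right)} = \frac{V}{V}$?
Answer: $\frac{35}{32} \approx 1.0938$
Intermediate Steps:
$w{\left(V \right)} = \frac{3}{2}$ ($w{\left(V \right)} = 2 - \frac{V \frac{1}{V}}{2} = 2 - \frac{1}{2} = \frac{3}{2}$)
$x = 36$ ($x = \frac{3}{2} \cdot 6 \cdot 4 = 9 \cdot 4 = 36$)
$Y{\left(X,J \right)} = 35$ ($Y{\left(X,J \right)} = 36 - 1 = 35$)
$\frac{Y{\left(7,2 \right)}}{\left(3 - 35\right) + 64} = \frac{35}{\left(3 - 35\right) + 64} = \frac{35}{-32 + 64} = \frac{35}{32}$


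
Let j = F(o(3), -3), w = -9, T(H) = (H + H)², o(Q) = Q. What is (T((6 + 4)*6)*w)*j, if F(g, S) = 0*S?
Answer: 0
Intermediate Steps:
T(H) = 4*H² (T(H) = (2*H)² = 4*H²)
F(g, S) = 0
j = 0
(T((6 + 4)*6)*w)*j = ((4*((6 + 4)*6)²)*(-9))*0 = ((4*(10*6)²)*(-9))*0 = ((4*60²)*(-9))*0 = ((4*3600)*(-9))*0 = (14400*(-9))*0 = -129600*0 = 0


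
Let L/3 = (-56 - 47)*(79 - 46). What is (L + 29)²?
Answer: 103388224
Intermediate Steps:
L = -10197 (L = 3*((-56 - 47)*(79 - 46)) = 3*(-103*33) = 3*(-3399) = -10197)
(L + 29)² = (-10197 + 29)² = (-10168)² = 103388224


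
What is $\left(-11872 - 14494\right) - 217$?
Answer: $-26583$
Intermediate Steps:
$\left(-11872 - 14494\right) - 217 = -26366 - 217 = -26583$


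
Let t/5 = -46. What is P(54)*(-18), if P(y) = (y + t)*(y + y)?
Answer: 342144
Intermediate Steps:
t = -230 (t = 5*(-46) = -230)
P(y) = 2*y*(-230 + y) (P(y) = (y - 230)*(y + y) = (-230 + y)*(2*y) = 2*y*(-230 + y))
P(54)*(-18) = (2*54*(-230 + 54))*(-18) = (2*54*(-176))*(-18) = -19008*(-18) = 342144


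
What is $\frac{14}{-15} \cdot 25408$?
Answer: $- \frac{355712}{15} \approx -23714.0$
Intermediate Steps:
$\frac{14}{-15} \cdot 25408 = 14 \left(- \frac{1}{15}\right) 25408 = \left(- \frac{14}{15}\right) 25408 = - \frac{355712}{15}$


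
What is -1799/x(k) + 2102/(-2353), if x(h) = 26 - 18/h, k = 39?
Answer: -55727475/781196 ≈ -71.336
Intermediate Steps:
-1799/x(k) + 2102/(-2353) = -1799/(26 - 18/39) + 2102/(-2353) = -1799/(26 - 18*1/39) + 2102*(-1/2353) = -1799/(26 - 6/13) - 2102/2353 = -1799/332/13 - 2102/2353 = -1799*13/332 - 2102/2353 = -23387/332 - 2102/2353 = -55727475/781196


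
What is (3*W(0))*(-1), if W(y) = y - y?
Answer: 0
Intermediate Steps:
W(y) = 0
(3*W(0))*(-1) = (3*0)*(-1) = 0*(-1) = 0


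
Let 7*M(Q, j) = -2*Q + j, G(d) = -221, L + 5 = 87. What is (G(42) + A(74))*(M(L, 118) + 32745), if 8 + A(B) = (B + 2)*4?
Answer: 17187675/7 ≈ 2.4554e+6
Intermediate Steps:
L = 82 (L = -5 + 87 = 82)
A(B) = 4*B (A(B) = -8 + (B + 2)*4 = -8 + (2 + B)*4 = -8 + (8 + 4*B) = 4*B)
M(Q, j) = -2*Q/7 + j/7 (M(Q, j) = (-2*Q + j)/7 = (j - 2*Q)/7 = -2*Q/7 + j/7)
(G(42) + A(74))*(M(L, 118) + 32745) = (-221 + 4*74)*((-2/7*82 + (1/7)*118) + 32745) = (-221 + 296)*((-164/7 + 118/7) + 32745) = 75*(-46/7 + 32745) = 75*(229169/7) = 17187675/7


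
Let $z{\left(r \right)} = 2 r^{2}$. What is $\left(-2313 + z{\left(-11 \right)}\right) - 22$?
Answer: $-2093$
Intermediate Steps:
$\left(-2313 + z{\left(-11 \right)}\right) - 22 = \left(-2313 + 2 \left(-11\right)^{2}\right) - 22 = \left(-2313 + 2 \cdot 121\right) - 22 = \left(-2313 + 242\right) - 22 = -2071 - 22 = -2093$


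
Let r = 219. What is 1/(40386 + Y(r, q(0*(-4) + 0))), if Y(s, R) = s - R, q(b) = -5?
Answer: 1/40610 ≈ 2.4624e-5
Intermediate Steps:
1/(40386 + Y(r, q(0*(-4) + 0))) = 1/(40386 + (219 - 1*(-5))) = 1/(40386 + (219 + 5)) = 1/(40386 + 224) = 1/40610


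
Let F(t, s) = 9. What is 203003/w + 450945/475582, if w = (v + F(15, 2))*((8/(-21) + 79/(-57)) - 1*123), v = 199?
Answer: -5641984029289/820748001632 ≈ -6.8742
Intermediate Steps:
w = -3451552/133 (w = (199 + 9)*((8/(-21) + 79/(-57)) - 1*123) = 208*((8*(-1/21) + 79*(-1/57)) - 123) = 208*((-8/21 - 79/57) - 123) = 208*(-235/133 - 123) = 208*(-16594/133) = -3451552/133 ≈ -25952.)
203003/w + 450945/475582 = 203003/(-3451552/133) + 450945/475582 = 203003*(-133/3451552) + 450945*(1/475582) = -26999399/3451552 + 450945/475582 = -5641984029289/820748001632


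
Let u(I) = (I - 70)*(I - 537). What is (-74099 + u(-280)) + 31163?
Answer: 243014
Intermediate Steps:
u(I) = (-537 + I)*(-70 + I) (u(I) = (-70 + I)*(-537 + I) = (-537 + I)*(-70 + I))
(-74099 + u(-280)) + 31163 = (-74099 + (37590 + (-280)² - 607*(-280))) + 31163 = (-74099 + (37590 + 78400 + 169960)) + 31163 = (-74099 + 285950) + 31163 = 211851 + 31163 = 243014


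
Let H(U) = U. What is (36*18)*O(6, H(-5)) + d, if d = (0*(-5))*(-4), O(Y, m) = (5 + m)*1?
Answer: 0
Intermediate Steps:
O(Y, m) = 5 + m
d = 0 (d = 0*(-4) = 0)
(36*18)*O(6, H(-5)) + d = (36*18)*(5 - 5) + 0 = 648*0 + 0 = 0 + 0 = 0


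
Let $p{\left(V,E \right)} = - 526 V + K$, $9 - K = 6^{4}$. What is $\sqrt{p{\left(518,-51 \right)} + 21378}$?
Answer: $i \sqrt{252377} \approx 502.37 i$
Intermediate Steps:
$K = -1287$ ($K = 9 - 6^{4} = 9 - 1296 = -1287$)
$p{\left(V,E \right)} = -1287 - 526 V$ ($p{\left(V,E \right)} = - 526 V - 1287 = -1287 - 526 V$)
$\sqrt{p{\left(518,-51 \right)} + 21378} = \sqrt{\left(-1287 - 272468\right) + 21378} = \sqrt{-273755 + 21378} = \sqrt{-252377} = i \sqrt{252377}$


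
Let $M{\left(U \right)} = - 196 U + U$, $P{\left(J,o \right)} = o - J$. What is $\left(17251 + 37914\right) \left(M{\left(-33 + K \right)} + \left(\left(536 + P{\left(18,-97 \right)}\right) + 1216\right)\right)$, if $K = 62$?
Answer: $-221652970$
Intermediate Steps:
$M{\left(U \right)} = - 195 U$
$\left(17251 + 37914\right) \left(M{\left(-33 + K \right)} + \left(\left(536 + P{\left(18,-97 \right)}\right) + 1216\right)\right) = \left(17251 + 37914\right) \left(- 195 \left(-33 + 62\right) + \left(\left(536 - 115\right) + 1216\right)\right) = 55165 \left(\left(-195\right) 29 + \left(\left(536 - 115\right) + 1216\right)\right) = 55165 \left(-5655 + \left(\left(536 - 115\right) + 1216\right)\right) = 55165 \left(-5655 + \left(421 + 1216\right)\right) = 55165 \left(-5655 + 1637\right) = 55165 \left(-4018\right) = -221652970$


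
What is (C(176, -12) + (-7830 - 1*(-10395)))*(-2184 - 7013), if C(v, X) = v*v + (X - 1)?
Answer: -308357016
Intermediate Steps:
C(v, X) = -1 + X + v**2 (C(v, X) = v**2 + (-1 + X) = -1 + X + v**2)
(C(176, -12) + (-7830 - 1*(-10395)))*(-2184 - 7013) = ((-1 - 12 + 176**2) + (-7830 - 1*(-10395)))*(-2184 - 7013) = ((-1 - 12 + 30976) + (-7830 + 10395))*(-9197) = (30963 + 2565)*(-9197) = 33528*(-9197) = -308357016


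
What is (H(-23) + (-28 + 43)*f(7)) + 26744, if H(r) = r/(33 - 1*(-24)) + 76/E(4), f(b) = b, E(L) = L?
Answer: 1531453/57 ≈ 26868.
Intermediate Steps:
H(r) = 19 + r/57 (H(r) = r/(33 - 1*(-24)) + 76/4 = r/(33 + 24) + 76*(¼) = r/57 + 19 = 19 + r/57)
(H(-23) + (-28 + 43)*f(7)) + 26744 = ((19 + (1/57)*(-23)) + (-28 + 43)*7) + 26744 = ((19 - 23/57) + 15*7) + 26744 = (1060/57 + 105) + 26744 = 7045/57 + 26744 = 1531453/57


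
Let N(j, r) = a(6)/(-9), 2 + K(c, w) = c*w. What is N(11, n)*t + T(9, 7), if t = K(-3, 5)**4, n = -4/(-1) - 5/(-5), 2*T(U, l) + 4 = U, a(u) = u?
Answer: -334069/6 ≈ -55678.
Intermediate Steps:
K(c, w) = -2 + c*w
T(U, l) = -2 + U/2
n = 5 (n = -4*(-1) - 5*(-1/5) = 4 + 1 = 5)
N(j, r) = -2/3 (N(j, r) = 6/(-9) = 6*(-1/9) = -2/3)
t = 83521 (t = (-2 - 3*5)**4 = (-2 - 15)**4 = (-17)**4 = 83521)
N(11, n)*t + T(9, 7) = -2/3*83521 + (-2 + (1/2)*9) = -167042/3 + (-2 + 9/2) = -167042/3 + 5/2 = -334069/6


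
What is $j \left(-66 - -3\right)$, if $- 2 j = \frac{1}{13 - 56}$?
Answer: $- \frac{63}{86} \approx -0.73256$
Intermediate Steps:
$j = \frac{1}{86}$ ($j = - \frac{1}{2 \left(13 - 56\right)} = - \frac{1}{2 \left(-43\right)} = \left(- \frac{1}{2}\right) \left(- \frac{1}{43}\right) = \frac{1}{86} \approx 0.011628$)
$j \left(-66 - -3\right) = \frac{-66 - -3}{86} = \frac{-66 + 3}{86} = \frac{1}{86} \left(-63\right) = - \frac{63}{86}$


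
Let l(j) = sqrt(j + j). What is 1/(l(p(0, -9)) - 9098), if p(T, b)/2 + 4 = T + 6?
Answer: -4549/41386798 - sqrt(2)/41386798 ≈ -0.00010995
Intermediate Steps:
p(T, b) = 4 + 2*T (p(T, b) = -8 + 2*(T + 6) = -8 + 2*(6 + T) = -8 + (12 + 2*T) = 4 + 2*T)
l(j) = sqrt(2)*sqrt(j) (l(j) = sqrt(2*j) = sqrt(2)*sqrt(j))
1/(l(p(0, -9)) - 9098) = 1/(sqrt(2)*sqrt(4 + 2*0) - 9098) = 1/(sqrt(2)*sqrt(4 + 0) - 9098) = 1/(sqrt(2)*sqrt(4) - 9098) = 1/(sqrt(2)*2 - 9098) = 1/(2*sqrt(2) - 9098) = 1/(-9098 + 2*sqrt(2))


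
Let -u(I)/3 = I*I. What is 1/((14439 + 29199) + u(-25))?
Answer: 1/41763 ≈ 2.3945e-5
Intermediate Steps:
u(I) = -3*I² (u(I) = -3*I*I = -3*I²)
1/((14439 + 29199) + u(-25)) = 1/((14439 + 29199) - 3*(-25)²) = 1/(43638 - 3*625) = 1/(43638 - 1875) = 1/41763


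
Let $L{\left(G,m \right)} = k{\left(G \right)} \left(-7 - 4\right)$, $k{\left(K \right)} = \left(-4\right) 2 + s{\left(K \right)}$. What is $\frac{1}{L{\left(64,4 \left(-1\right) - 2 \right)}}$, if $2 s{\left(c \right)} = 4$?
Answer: $\frac{1}{66} \approx 0.015152$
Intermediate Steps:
$s{\left(c \right)} = 2$ ($s{\left(c \right)} = \frac{1}{2} \cdot 4 = 2$)
$k{\left(K \right)} = -6$ ($k{\left(K \right)} = \left(-4\right) 2 + 2 = -8 + 2 = -6$)
$L{\left(G,m \right)} = 66$ ($L{\left(G,m \right)} = - 6 \left(-7 - 4\right) = \left(-6\right) \left(-11\right) = 66$)
$\frac{1}{L{\left(64,4 \left(-1\right) - 2 \right)}} = \frac{1}{66}$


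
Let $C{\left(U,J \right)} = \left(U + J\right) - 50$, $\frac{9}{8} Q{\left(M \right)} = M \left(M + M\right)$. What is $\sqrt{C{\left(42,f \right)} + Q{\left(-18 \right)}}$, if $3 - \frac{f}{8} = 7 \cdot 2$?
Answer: $4 \sqrt{30} \approx 21.909$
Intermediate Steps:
$Q{\left(M \right)} = \frac{16 M^{2}}{9}$ ($Q{\left(M \right)} = \frac{8 M \left(M + M\right)}{9} = \frac{8 M 2 M}{9} = \frac{8 \cdot 2 M^{2}}{9} = \frac{16 M^{2}}{9}$)
$f = -88$ ($f = 24 - 8 \cdot 7 \cdot 2 = 24 - 112 = -88$)
$C{\left(U,J \right)} = -50 + J + U$ ($C{\left(U,J \right)} = \left(J + U\right) - 50 = -50 + J + U$)
$\sqrt{C{\left(42,f \right)} + Q{\left(-18 \right)}} = \sqrt{\left(-50 - 88 + 42\right) + \frac{16 \left(-18\right)^{2}}{9}} = \sqrt{-96 + \frac{16}{9} \cdot 324} = \sqrt{-96 + 576} = \sqrt{480} = 4 \sqrt{30}$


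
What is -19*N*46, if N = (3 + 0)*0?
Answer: 0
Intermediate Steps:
N = 0 (N = 3*0 = 0)
-19*N*46 = -19*0*46 = 0*46 = 0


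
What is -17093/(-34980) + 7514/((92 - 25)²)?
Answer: 339570197/157025220 ≈ 2.1625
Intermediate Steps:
-17093/(-34980) + 7514/((92 - 25)²) = -17093*(-1/34980) + 7514/(67²) = 17093/34980 + 7514/4489 = 339570197/157025220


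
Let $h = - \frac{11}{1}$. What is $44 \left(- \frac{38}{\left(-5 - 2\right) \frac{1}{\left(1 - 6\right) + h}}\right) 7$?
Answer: $-26752$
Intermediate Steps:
$h = -11$ ($h = \left(-11\right) 1 = -11$)
$44 \left(- \frac{38}{\left(-5 - 2\right) \frac{1}{\left(1 - 6\right) + h}}\right) 7 = 44 \left(- \frac{38}{\left(-5 - 2\right) \frac{1}{\left(1 - 6\right) - 11}}\right) 7 = 44 \left(- \frac{38}{\left(-7\right) \frac{1}{-5 - 11}}\right) 7 = 44 \left(- \frac{38}{\left(-7\right) \frac{1}{-16}}\right) 7 = 44 \left(- \frac{38}{\left(-7\right) \left(- \frac{1}{16}\right)}\right) 7 = 44 \left(- \frac{38}{\frac{7}{16}}\right) 7 = 44 \left(\left(-38\right) \frac{16}{7}\right) 7 = 44 \left(- \frac{608}{7}\right) 7 = \left(- \frac{26752}{7}\right) 7 = -26752$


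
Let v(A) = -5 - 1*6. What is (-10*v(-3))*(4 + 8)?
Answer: 1320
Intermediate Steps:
v(A) = -11 (v(A) = -5 - 6 = -11)
(-10*v(-3))*(4 + 8) = (-10*(-11))*(4 + 8) = 110*12 = 1320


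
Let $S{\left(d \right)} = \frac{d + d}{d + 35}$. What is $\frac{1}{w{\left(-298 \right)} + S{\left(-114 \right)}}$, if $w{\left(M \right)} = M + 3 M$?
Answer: $- \frac{79}{93940} \approx -0.00084096$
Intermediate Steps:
$S{\left(d \right)} = \frac{2 d}{35 + d}$
$w{\left(M \right)} = 4 M$
$\frac{1}{w{\left(-298 \right)} + S{\left(-114 \right)}} = \frac{1}{4 \left(-298\right) + 2 \left(-114\right) \frac{1}{35 - 114}} = \frac{1}{-1192 + 2 \left(-114\right) \frac{1}{-79}} = \frac{1}{-1192 + 2 \left(-114\right) \left(- \frac{1}{79}\right)} = \frac{1}{-1192 + \frac{228}{79}} = \frac{1}{- \frac{93940}{79}} = - \frac{79}{93940}$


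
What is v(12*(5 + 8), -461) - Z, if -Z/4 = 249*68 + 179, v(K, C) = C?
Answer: 67983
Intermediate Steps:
Z = -68444 (Z = -4*(249*68 + 179) = -4*(16932 + 179) = -4*17111 = -68444)
v(12*(5 + 8), -461) - Z = -461 - 1*(-68444) = -461 + 68444 = 67983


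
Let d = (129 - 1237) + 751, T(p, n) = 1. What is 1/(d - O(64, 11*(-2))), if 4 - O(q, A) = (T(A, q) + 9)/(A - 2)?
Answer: -12/4337 ≈ -0.0027669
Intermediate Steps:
O(q, A) = 4 - 10/(-2 + A) (O(q, A) = 4 - (1 + 9)/(A - 2) = 4 - 10/(-2 + A))
d = -357 (d = -1108 + 751 = -357)
1/(d - O(64, 11*(-2))) = 1/(-357 - 2*(-9 + 2*(11*(-2)))/(-2 + 11*(-2))) = 1/(-357 - 2*(-9 + 2*(-22))/(-2 - 22)) = 1/(-357 - 2*(-9 - 44)/(-24)) = 1/(-357 - 2*(-1)*(-53)/24) = 1/(-357 - 1*53/12) = 1/(-357 - 53/12) = 1/(-4337/12) = -12/4337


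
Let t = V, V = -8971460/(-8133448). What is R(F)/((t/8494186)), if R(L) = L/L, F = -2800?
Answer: 17271755033332/2242865 ≈ 7.7008e+6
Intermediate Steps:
V = 2242865/2033362 (V = -8971460*(-1/8133448) = 2242865/2033362 ≈ 1.1030)
t = 2242865/2033362 ≈ 1.1030
R(L) = 1
R(F)/((t/8494186)) = 1/((2242865/2033362)/8494186) = 1/((2242865/2033362)*(1/8494186)) = 1/(2242865/17271755033332) = 1*(17271755033332/2242865) = 17271755033332/2242865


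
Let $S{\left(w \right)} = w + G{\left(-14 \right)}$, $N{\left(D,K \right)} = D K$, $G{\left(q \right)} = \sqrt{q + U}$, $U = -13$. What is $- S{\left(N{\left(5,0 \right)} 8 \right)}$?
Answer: $- 3 i \sqrt{3} \approx - 5.1962 i$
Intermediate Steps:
$G{\left(q \right)} = \sqrt{-13 + q}$ ($G{\left(q \right)} = \sqrt{q - 13} = \sqrt{-13 + q}$)
$S{\left(w \right)} = w + 3 i \sqrt{3}$ ($S{\left(w \right)} = w + \sqrt{-13 - 14} = w + \sqrt{-27} = w + 3 i \sqrt{3}$)
$- S{\left(N{\left(5,0 \right)} 8 \right)} = - (5 \cdot 0 \cdot 8 + 3 i \sqrt{3}) = - (0 \cdot 8 + 3 i \sqrt{3}) = - (0 + 3 i \sqrt{3}) = - 3 i \sqrt{3}$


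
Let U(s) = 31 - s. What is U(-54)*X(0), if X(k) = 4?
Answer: 340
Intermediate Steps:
U(-54)*X(0) = (31 - 1*(-54))*4 = (31 + 54)*4 = 85*4 = 340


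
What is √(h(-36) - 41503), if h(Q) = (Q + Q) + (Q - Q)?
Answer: 5*I*√1663 ≈ 203.9*I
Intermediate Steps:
h(Q) = 2*Q (h(Q) = 2*Q + 0 = 2*Q)
√(h(-36) - 41503) = √(2*(-36) - 41503) = √(-72 - 41503) = √(-41575) = 5*I*√1663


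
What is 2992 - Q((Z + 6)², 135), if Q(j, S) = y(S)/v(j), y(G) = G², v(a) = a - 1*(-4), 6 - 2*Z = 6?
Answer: 20291/8 ≈ 2536.4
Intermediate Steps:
Z = 0 (Z = 3 - ½*6 = 3 - 3 = 0)
v(a) = 4 + a (v(a) = a + 4 = 4 + a)
Q(j, S) = S²/(4 + j)
2992 - Q((Z + 6)², 135) = 2992 - 135²/(4 + (0 + 6)²) = 2992 - 18225/(4 + 6²) = 2992 - 18225/(4 + 36) = 2992 - 18225/40 = 2992 - 1*3645/8 = 2992 - 3645/8 = 20291/8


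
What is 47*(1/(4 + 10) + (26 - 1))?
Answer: 16497/14 ≈ 1178.4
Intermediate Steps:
47*(1/(4 + 10) + (26 - 1)) = 47*(1/14 + 25) = 47*(351/14) = 16497/14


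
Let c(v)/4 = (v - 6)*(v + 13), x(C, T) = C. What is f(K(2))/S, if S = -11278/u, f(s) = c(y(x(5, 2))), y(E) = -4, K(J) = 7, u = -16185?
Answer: -2913300/5639 ≈ -516.63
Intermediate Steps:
c(v) = 4*(-6 + v)*(13 + v) (c(v) = 4*((v - 6)*(v + 13)) = 4*((-6 + v)*(13 + v)) = 4*(-6 + v)*(13 + v))
f(s) = -360 (f(s) = -312 + 4*(-4)² + 28*(-4) = -312 + 4*16 - 112 = -312 + 64 - 112 = -360)
S = 11278/16185 (S = -11278/(-16185) = -11278*(-1/16185) = 11278/16185 ≈ 0.69682)
f(K(2))/S = -360/11278/16185 = -360*16185/11278 = -2913300/5639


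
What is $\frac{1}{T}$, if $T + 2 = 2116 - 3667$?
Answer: $- \frac{1}{1553} \approx -0.00064391$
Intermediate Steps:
$T = -1553$ ($T = -2 + \left(2116 - 3667\right) = -2 - 1551 = -1553$)
$\frac{1}{T} = \frac{1}{-1553} = - \frac{1}{1553}$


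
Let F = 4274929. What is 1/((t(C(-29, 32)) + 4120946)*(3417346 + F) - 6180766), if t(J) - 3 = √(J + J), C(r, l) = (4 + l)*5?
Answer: 10566488929403/334952064878487939992734227 - 15384550*√10/334952064878487939992734227 ≈ 3.1546e-14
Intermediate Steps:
C(r, l) = 20 + 5*l
t(J) = 3 + √2*√J (t(J) = 3 + √(J + J) = 3 + √(2*J) = 3 + √2*√J)
1/((t(C(-29, 32)) + 4120946)*(3417346 + F) - 6180766) = 1/(((3 + √2*√(20 + 5*32)) + 4120946)*(3417346 + 4274929) - 6180766) = 1/(((3 + √2*√(20 + 160)) + 4120946)*7692275 - 6180766) = 1/(((3 + √2*√180) + 4120946)*7692275 - 6180766) = 1/(((3 + √2*(6*√5)) + 4120946)*7692275 - 6180766) = 1/(((3 + 6*√10) + 4120946)*7692275 - 6180766) = 1/((4120949 + 6*√10)*7692275 - 6180766) = 1/((31699472968975 + 46153650*√10) - 6180766) = 1/(31699466788209 + 46153650*√10)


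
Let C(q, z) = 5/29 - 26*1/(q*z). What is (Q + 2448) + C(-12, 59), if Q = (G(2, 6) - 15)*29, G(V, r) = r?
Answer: 22453889/10266 ≈ 2187.2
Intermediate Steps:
C(q, z) = 5/29 - 26/(q*z) (C(q, z) = 5*(1/29) - 26*1/(q*z) = 5/29 - 26/(q*z))
Q = -261 (Q = (6 - 15)*29 = -9*29 = -261)
(Q + 2448) + C(-12, 59) = (-261 + 2448) + (5/29 - 26/(-12*59)) = 2187 + (5/29 - 26*(-1/12)*1/59) = 2187 + (5/29 + 13/354) = 2187 + 2147/10266 = 22453889/10266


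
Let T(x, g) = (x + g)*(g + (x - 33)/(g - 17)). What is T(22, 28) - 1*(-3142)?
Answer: 4492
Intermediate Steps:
T(x, g) = (g + x)*(g + (-33 + x)/(-17 + g))
T(22, 28) - 1*(-3142) = (28³ + 22² - 33*28 - 33*22 - 17*28² + 22*28² - 16*28*22)/(-17 + 28) - 1*(-3142) = (21952 + 484 - 924 - 726 - 17*784 + 22*784 - 9856)/11 + 3142 = (21952 + 484 - 924 - 726 - 13328 + 17248 - 9856)/11 + 3142 = (1/11)*14850 + 3142 = 1350 + 3142 = 4492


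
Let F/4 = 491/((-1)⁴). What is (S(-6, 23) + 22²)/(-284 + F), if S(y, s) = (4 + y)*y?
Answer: 31/105 ≈ 0.29524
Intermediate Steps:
S(y, s) = y*(4 + y)
F = 1964 (F = 4*(491/((-1)⁴)) = 4*(491/1) = 4*(491*1) = 4*491 = 1964)
(S(-6, 23) + 22²)/(-284 + F) = (-6*(4 - 6) + 22²)/(-284 + 1964) = (-6*(-2) + 484)/1680 = (12 + 484)*(1/1680) = 496*(1/1680) = 31/105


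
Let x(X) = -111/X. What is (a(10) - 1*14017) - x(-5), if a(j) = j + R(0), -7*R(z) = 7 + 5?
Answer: -491082/35 ≈ -14031.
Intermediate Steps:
R(z) = -12/7 (R(z) = -(7 + 5)/7 = -1/7*12 = -12/7)
a(j) = -12/7 + j (a(j) = j - 12/7 = -12/7 + j)
(a(10) - 1*14017) - x(-5) = ((-12/7 + 10) - 1*14017) - (-111)/(-5) = (58/7 - 14017) - (-111)*(-1)/5 = -98061/7 - 1*111/5 = -98061/7 - 111/5 = -491082/35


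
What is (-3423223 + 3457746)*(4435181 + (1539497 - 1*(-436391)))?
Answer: 221329335087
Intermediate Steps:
(-3423223 + 3457746)*(4435181 + (1539497 - 1*(-436391))) = 34523*(4435181 + (1539497 + 436391)) = 34523*(4435181 + 1975888) = 34523*6411069 = 221329335087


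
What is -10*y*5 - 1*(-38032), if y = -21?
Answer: 39082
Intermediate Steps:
-10*y*5 - 1*(-38032) = -10*(-21)*5 - 1*(-38032) = 210*5 + 38032 = 1050 + 38032 = 39082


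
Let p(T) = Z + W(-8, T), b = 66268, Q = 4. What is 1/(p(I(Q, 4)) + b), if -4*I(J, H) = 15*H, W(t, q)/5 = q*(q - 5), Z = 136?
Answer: 1/67904 ≈ 1.4727e-5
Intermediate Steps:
W(t, q) = 5*q*(-5 + q) (W(t, q) = 5*(q*(q - 5)) = 5*(q*(-5 + q)) = 5*q*(-5 + q))
I(J, H) = -15*H/4
p(T) = 136 + 5*T*(-5 + T)
1/(p(I(Q, 4)) + b) = 1/((136 + 5*(-15/4*4)*(-5 - 15/4*4)) + 66268) = 1/((136 + 5*(-15)*(-5 - 15)) + 66268) = 1/((136 + 5*(-15)*(-20)) + 66268) = 1/((136 + 1500) + 66268) = 1/(1636 + 66268) = 1/67904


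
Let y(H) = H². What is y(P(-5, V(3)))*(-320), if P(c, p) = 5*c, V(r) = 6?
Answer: -200000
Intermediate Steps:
y(P(-5, V(3)))*(-320) = (5*(-5))²*(-320) = (-25)²*(-320) = 625*(-320) = -200000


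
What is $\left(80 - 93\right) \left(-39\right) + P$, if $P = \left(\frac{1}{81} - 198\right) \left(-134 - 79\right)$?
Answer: $\frac{1152316}{27} \approx 42678.0$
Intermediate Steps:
$P = \frac{1138627}{27}$ ($P = \left(\frac{1}{81} - 198\right) \left(-213\right) = \left(- \frac{16037}{81}\right) \left(-213\right) = \frac{1138627}{27} \approx 42171.0$)
$\left(80 - 93\right) \left(-39\right) + P = \left(80 - 93\right) \left(-39\right) + \frac{1138627}{27} = \left(-13\right) \left(-39\right) + \frac{1138627}{27} = 507 + \frac{1138627}{27} = \frac{1152316}{27}$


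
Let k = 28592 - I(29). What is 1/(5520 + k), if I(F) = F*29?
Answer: 1/33271 ≈ 3.0056e-5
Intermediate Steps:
I(F) = 29*F
k = 27751 (k = 28592 - 29*29 = 28592 - 1*841 = 28592 - 841 = 27751)
1/(5520 + k) = 1/(5520 + 27751) = 1/33271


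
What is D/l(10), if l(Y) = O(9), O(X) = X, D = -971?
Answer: -971/9 ≈ -107.89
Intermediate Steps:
l(Y) = 9
D/l(10) = -971/9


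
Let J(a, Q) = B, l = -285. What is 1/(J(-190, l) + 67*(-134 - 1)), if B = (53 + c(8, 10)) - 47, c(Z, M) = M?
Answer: -1/9029 ≈ -0.00011075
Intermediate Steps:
B = 16 (B = (53 + 10) - 47 = 63 - 47 = 16)
J(a, Q) = 16
1/(J(-190, l) + 67*(-134 - 1)) = 1/(16 + 67*(-134 - 1)) = 1/(16 + 67*(-135)) = 1/(16 - 9045) = 1/(-9029) = -1/9029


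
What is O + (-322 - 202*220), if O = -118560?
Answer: -163322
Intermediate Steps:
O + (-322 - 202*220) = -118560 + (-322 - 202*220) = -118560 + (-322 - 44440) = -118560 - 44762 = -163322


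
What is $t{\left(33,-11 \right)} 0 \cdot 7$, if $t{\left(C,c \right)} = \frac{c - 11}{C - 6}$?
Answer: $0$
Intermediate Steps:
$t{\left(C,c \right)} = \frac{-11 + c}{-6 + C}$
$t{\left(33,-11 \right)} 0 \cdot 7 = \frac{-11 - 11}{-6 + 33} \cdot 0 \cdot 7 = \frac{1}{27} \left(-22\right) 0 = \left(- \frac{22}{27}\right) 0 = 0$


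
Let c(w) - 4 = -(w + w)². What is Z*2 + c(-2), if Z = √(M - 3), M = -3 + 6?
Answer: -12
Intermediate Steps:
M = 3
c(w) = 4 - 4*w² (c(w) = 4 - (w + w)² = 4 - (2*w)² = 4 - 4*w²)
Z = 0 (Z = √(3 - 3) = √0 = 0)
Z*2 + c(-2) = 0*2 + (4 - 4*(-2)²) = 0 + (4 - 4*4) = 0 + (4 - 16) = 0 - 12 = -12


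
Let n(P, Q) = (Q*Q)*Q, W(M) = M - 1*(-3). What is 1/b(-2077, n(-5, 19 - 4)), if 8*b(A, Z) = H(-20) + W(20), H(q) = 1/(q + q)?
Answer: 320/919 ≈ 0.34820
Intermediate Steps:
W(M) = 3 + M (W(M) = M + 3 = 3 + M)
H(q) = 1/(2*q)
n(P, Q) = Q³ (n(P, Q) = Q²*Q = Q³)
b(A, Z) = 919/320 (b(A, Z) = ((½)/(-20) + (3 + 20))/8 = ((½)*(-1/20) + 23)/8 = (-1/40 + 23)/8 = (⅛)*(919/40) = 919/320)
1/b(-2077, n(-5, 19 - 4)) = 1/(919/320) = 320/919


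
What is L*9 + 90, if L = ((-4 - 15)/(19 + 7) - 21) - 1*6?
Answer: -4149/26 ≈ -159.58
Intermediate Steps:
L = -721/26 (L = (-19/26 - 21) - 6 = -565/26 - 6 = -721/26 ≈ -27.731)
L*9 + 90 = -721/26*9 + 90 = -6489/26 + 90 = -4149/26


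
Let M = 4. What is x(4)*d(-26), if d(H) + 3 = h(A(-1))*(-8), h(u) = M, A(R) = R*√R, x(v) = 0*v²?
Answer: 0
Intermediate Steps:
x(v) = 0
A(R) = R^(3/2)
h(u) = 4
d(H) = -35 (d(H) = -3 + 4*(-8) = -3 - 32 = -35)
x(4)*d(-26) = 0*(-35) = 0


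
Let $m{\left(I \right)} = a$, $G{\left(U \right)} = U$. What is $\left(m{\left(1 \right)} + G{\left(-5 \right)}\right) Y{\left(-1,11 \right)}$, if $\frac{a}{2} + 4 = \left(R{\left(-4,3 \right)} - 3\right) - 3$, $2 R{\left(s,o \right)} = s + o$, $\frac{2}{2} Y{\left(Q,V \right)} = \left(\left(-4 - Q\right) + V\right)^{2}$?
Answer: $-1664$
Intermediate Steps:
$Y{\left(Q,V \right)} = \left(-4 + V - Q\right)^{2}$ ($Y{\left(Q,V \right)} = \left(\left(-4 - Q\right) + V\right)^{2} = \left(-4 + V - Q\right)^{2}$)
$R{\left(s,o \right)} = \frac{o}{2} + \frac{s}{2}$ ($R{\left(s,o \right)} = \frac{s + o}{2} = \frac{o + s}{2} = \frac{o}{2} + \frac{s}{2}$)
$a = -21$ ($a = -8 + 2 \left(\left(\left(\frac{1}{2} \cdot 3 + \frac{1}{2} \left(-4\right)\right) - 3\right) - 3\right) = -8 + 2 \left(\left(\left(\frac{3}{2} - 2\right) - 3\right) - 3\right) = -8 + 2 \left(\left(- \frac{1}{2} - 3\right) - 3\right) = -8 + 2 \left(- \frac{7}{2} - 3\right) = -8 + 2 \left(- \frac{13}{2}\right) = -8 - 13 = -21$)
$m{\left(I \right)} = -21$
$\left(m{\left(1 \right)} + G{\left(-5 \right)}\right) Y{\left(-1,11 \right)} = \left(-21 - 5\right) \left(4 - 1 - 11\right)^{2} = - 26 \left(4 - 1 - 11\right)^{2} = - 26 \left(-8\right)^{2} = \left(-26\right) 64 = -1664$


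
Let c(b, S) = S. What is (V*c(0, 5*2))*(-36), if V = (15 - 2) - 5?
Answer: -2880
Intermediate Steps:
V = 8 (V = 13 - 5 = 8)
(V*c(0, 5*2))*(-36) = (8*(5*2))*(-36) = (8*10)*(-36) = 80*(-36) = -2880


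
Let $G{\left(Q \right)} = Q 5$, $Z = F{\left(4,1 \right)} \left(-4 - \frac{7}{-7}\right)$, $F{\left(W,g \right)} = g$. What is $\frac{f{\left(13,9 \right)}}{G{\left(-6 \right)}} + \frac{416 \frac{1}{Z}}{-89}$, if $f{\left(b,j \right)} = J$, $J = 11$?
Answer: $\frac{3181}{2670} \approx 1.1914$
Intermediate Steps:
$f{\left(b,j \right)} = 11$
$Z = -3$ ($Z = 1 \left(-4 - \frac{7}{-7}\right) = 1 \left(-4 - -1\right) = 1 \left(-4 + 1\right) = 1 \left(-3\right) = -3$)
$G{\left(Q \right)} = 5 Q$
$\frac{f{\left(13,9 \right)}}{G{\left(-6 \right)}} + \frac{416 \frac{1}{Z}}{-89} = \frac{11}{5 \left(-6\right)} + \frac{416 \frac{1}{-3}}{-89} = \frac{11}{-30} + 416 \left(- \frac{1}{3}\right) \left(- \frac{1}{89}\right) = 11 \left(- \frac{1}{30}\right) - - \frac{416}{267} = - \frac{11}{30} + \frac{416}{267} = \frac{3181}{2670}$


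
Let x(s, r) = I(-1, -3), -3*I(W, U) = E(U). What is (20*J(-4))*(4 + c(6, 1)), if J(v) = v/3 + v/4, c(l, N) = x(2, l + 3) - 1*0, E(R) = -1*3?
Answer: -700/3 ≈ -233.33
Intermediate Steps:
E(R) = -3
I(W, U) = 1 (I(W, U) = -1/3*(-3) = 1)
x(s, r) = 1
c(l, N) = 1 (c(l, N) = 1 - 1*0 = 1 + 0 = 1)
J(v) = 7*v/12 (J(v) = v*(1/3) + v*(1/4) = v/3 + v/4 = 7*v/12)
(20*J(-4))*(4 + c(6, 1)) = (20*((7/12)*(-4)))*(4 + 1) = (20*(-7/3))*5 = -140/3*5 = -700/3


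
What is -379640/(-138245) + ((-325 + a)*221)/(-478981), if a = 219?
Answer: 37015774842/13243345669 ≈ 2.7950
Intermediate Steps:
-379640/(-138245) + ((-325 + a)*221)/(-478981) = -379640/(-138245) + ((-325 + 219)*221)/(-478981) = -379640*(-1/138245) - 106*221*(-1/478981) = 75928/27649 - 23426*(-1/478981) = 75928/27649 + 23426/478981 = 37015774842/13243345669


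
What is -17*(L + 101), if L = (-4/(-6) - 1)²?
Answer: -15470/9 ≈ -1718.9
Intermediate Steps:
L = ⅑ (L = (-4*(-⅙) - 1)² = (⅔ - 1)² = (-⅓)² = ⅑ ≈ 0.11111)
-17*(L + 101) = -17*(⅑ + 101) = -17*910/9 = -15470/9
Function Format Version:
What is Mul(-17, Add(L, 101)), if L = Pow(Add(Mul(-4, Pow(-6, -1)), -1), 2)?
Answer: Rational(-15470, 9) ≈ -1718.9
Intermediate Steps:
L = Rational(1, 9) (L = Pow(Add(Mul(-4, Rational(-1, 6)), -1), 2) = Pow(Add(Rational(2, 3), -1), 2) = Pow(Rational(-1, 3), 2) = Rational(1, 9) ≈ 0.11111)
Mul(-17, Add(L, 101)) = Mul(-17, Add(Rational(1, 9), 101)) = Mul(-17, Rational(910, 9)) = Rational(-15470, 9)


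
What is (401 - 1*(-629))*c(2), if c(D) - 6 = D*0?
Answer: 6180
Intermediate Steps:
c(D) = 6 (c(D) = 6 + D*0 = 6 + 0 = 6)
(401 - 1*(-629))*c(2) = (401 - 1*(-629))*6 = (401 + 629)*6 = 1030*6 = 6180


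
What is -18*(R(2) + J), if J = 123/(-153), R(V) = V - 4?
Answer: 858/17 ≈ 50.471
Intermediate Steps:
R(V) = -4 + V
J = -41/51 (J = 123*(-1/153) = -41/51 ≈ -0.80392)
-18*(R(2) + J) = -18*((-4 + 2) - 41/51) = -18*(-2 - 41/51) = -18*(-143/51) = 858/17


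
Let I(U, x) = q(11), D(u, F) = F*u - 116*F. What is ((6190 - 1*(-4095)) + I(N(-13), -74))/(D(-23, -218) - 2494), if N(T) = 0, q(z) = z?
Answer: 117/316 ≈ 0.37025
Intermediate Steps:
D(u, F) = -116*F + F*u
I(U, x) = 11
((6190 - 1*(-4095)) + I(N(-13), -74))/(D(-23, -218) - 2494) = ((6190 - 1*(-4095)) + 11)/(-218*(-116 - 23) - 2494) = ((6190 + 4095) + 11)/(-218*(-139) - 2494) = (10285 + 11)/(30302 - 2494) = 10296/27808 = 10296*(1/27808) = 117/316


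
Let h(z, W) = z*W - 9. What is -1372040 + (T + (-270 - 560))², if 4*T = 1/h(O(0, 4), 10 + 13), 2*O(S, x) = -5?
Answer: -48335812279/70756 ≈ -6.8313e+5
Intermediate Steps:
O(S, x) = -5/2 (O(S, x) = (½)*(-5) = -5/2)
h(z, W) = -9 + W*z (h(z, W) = W*z - 9 = -9 + W*z)
T = -1/266 (T = 1/(4*(-9 + (10 + 13)*(-5/2))) = 1/(4*(-9 + 23*(-5/2))) = 1/(4*(-9 - 115/2)) = 1/(4*(-133/2)) = (¼)*(-2/133) = -1/266 ≈ -0.0037594)
-1372040 + (T + (-270 - 560))² = -1372040 + (-1/266 + (-270 - 560))² = -1372040 + (-1/266 - 830)² = -1372040 + (-220781/266)² = -1372040 + 48744249961/70756 = -48335812279/70756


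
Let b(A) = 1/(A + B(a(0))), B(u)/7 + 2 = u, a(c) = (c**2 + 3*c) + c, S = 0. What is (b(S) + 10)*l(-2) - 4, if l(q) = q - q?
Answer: -4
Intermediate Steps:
a(c) = c**2 + 4*c
B(u) = -14 + 7*u
l(q) = 0
b(A) = 1/(-14 + A) (b(A) = 1/(A + (-14 + 7*(0*(4 + 0)))) = 1/(A + (-14 + 7*(0*4))) = 1/(A + (-14 + 7*0)) = 1/(A + (-14 + 0)) = 1/(A - 14) = 1/(-14 + A))
(b(S) + 10)*l(-2) - 4 = (1/(-14 + 0) + 10)*0 - 4 = (1/(-14) + 10)*0 - 4 = (-1/14 + 10)*0 - 4 = (139/14)*0 - 4 = 0 - 4 = -4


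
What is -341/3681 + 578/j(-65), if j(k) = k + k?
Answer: -1085974/239265 ≈ -4.5388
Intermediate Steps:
j(k) = 2*k
-341/3681 + 578/j(-65) = -341/3681 + 578/((2*(-65))) = -341*1/3681 + 578/(-130) = -341/3681 + 578*(-1/130) = -341/3681 - 289/65 = -1085974/239265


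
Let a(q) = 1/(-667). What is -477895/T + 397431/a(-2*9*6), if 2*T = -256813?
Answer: -68077652462011/256813 ≈ -2.6509e+8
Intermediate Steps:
T = -256813/2 (T = (1/2)*(-256813) = -256813/2 ≈ -1.2841e+5)
a(q) = -1/667
-477895/T + 397431/a(-2*9*6) = -477895/(-256813/2) + 397431/(-1/667) = -477895*(-2/256813) + 397431*(-667) = 955790/256813 - 265086477 = -68077652462011/256813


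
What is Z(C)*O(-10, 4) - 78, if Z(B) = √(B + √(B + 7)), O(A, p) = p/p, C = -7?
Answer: -78 + I*√7 ≈ -78.0 + 2.6458*I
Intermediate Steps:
O(A, p) = 1
Z(B) = √(B + √(7 + B))
Z(C)*O(-10, 4) - 78 = √(-7 + √(7 - 7))*1 - 78 = √(-7 + √0)*1 - 78 = √(-7 + 0)*1 - 78 = √(-7)*1 - 78 = (I*√7)*1 - 78 = I*√7 - 78 = -78 + I*√7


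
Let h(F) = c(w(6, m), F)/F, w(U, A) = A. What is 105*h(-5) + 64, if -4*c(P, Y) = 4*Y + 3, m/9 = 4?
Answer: -101/4 ≈ -25.250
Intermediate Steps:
m = 36 (m = 9*4 = 36)
c(P, Y) = -¾ - Y (c(P, Y) = -(4*Y + 3)/4 = -(3 + 4*Y)/4 = -¾ - Y)
h(F) = (-¾ - F)/F
105*h(-5) + 64 = 105*((-¾ - 1*(-5))/(-5)) + 64 = 105*(-(-¾ + 5)/5) + 64 = 105*(-⅕*17/4) + 64 = 105*(-17/20) + 64 = -357/4 + 64 = -101/4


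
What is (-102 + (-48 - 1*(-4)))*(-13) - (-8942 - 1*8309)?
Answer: 19149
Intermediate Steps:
(-102 + (-48 - 1*(-4)))*(-13) - (-8942 - 1*8309) = (-102 + (-48 + 4))*(-13) - (-8942 - 8309) = (-102 - 44)*(-13) - 1*(-17251) = -146*(-13) + 17251 = 1898 + 17251 = 19149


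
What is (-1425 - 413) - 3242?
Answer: -5080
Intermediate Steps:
(-1425 - 413) - 3242 = -1838 - 3242 = -5080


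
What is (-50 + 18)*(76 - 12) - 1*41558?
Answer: -43606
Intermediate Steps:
(-50 + 18)*(76 - 12) - 1*41558 = -32*64 - 41558 = -2048 - 41558 = -43606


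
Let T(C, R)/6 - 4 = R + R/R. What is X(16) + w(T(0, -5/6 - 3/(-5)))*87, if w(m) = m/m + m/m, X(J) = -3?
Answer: 171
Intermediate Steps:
T(C, R) = 30 + 6*R (T(C, R) = 24 + 6*(R + R/R) = 24 + 6*(R + 1) = 24 + 6*(1 + R) = 24 + (6 + 6*R) = 30 + 6*R)
w(m) = 2 (w(m) = 1 + 1 = 2)
X(16) + w(T(0, -5/6 - 3/(-5)))*87 = -3 + 2*87 = -3 + 174 = 171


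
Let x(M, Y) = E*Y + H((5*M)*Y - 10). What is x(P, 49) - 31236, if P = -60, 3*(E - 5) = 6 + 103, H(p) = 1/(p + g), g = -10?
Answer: -1289943043/44160 ≈ -29211.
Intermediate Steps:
H(p) = 1/(-10 + p) (H(p) = 1/(p - 10) = 1/(-10 + p))
E = 124/3 (E = 5 + (6 + 103)/3 = 5 + (⅓)*109 = 5 + 109/3 = 124/3 ≈ 41.333)
x(M, Y) = 1/(-20 + 5*M*Y) + 124*Y/3 (x(M, Y) = 124*Y/3 + 1/(-10 + ((5*M)*Y - 10)) = 124*Y/3 + 1/(-10 + (5*M*Y - 10)) = 124*Y/3 + 1/(-10 + (-10 + 5*M*Y)) = 124*Y/3 + 1/(-20 + 5*M*Y) = 1/(-20 + 5*M*Y) + 124*Y/3)
x(P, 49) - 31236 = (3 + 620*49*(-4 - 60*49))/(15*(-4 - 60*49)) - 31236 = (3 + 620*49*(-4 - 2940))/(15*(-4 - 2940)) - 31236 = (1/15)*(3 + 620*49*(-2944))/(-2944) - 31236 = (1/15)*(-1/2944)*(3 - 89438720) - 31236 = (1/15)*(-1/2944)*(-89438717) - 31236 = 89438717/44160 - 31236 = -1289943043/44160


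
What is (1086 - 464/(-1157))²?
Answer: 1579963525156/1338649 ≈ 1.1803e+6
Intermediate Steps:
(1086 - 464/(-1157))² = (1086 - 464*(-1/1157))² = (1086 + 464/1157)² = (1256966/1157)² = 1579963525156/1338649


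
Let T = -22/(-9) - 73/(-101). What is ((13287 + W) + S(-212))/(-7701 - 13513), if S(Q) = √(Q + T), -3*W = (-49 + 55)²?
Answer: -13275/21214 - I*√19172729/6427842 ≈ -0.62577 - 0.0006812*I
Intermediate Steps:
T = 2879/909 (T = -22*(-⅑) - 73*(-1/101) = 22/9 + 73/101 = 2879/909 ≈ 3.1672)
W = -12 (W = -(-49 + 55)²/3 = -⅓*6² = -⅓*36 = -12)
S(Q) = √(2879/909 + Q) (S(Q) = √(Q + 2879/909) = √(2879/909 + Q))
((13287 + W) + S(-212))/(-7701 - 13513) = ((13287 - 12) + √(290779 + 91809*(-212))/303)/(-7701 - 13513) = (13275 + √(290779 - 19463508)/303)/(-21214) = (13275 + √(-19172729)/303)*(-1/21214) = (13275 + (I*√19172729)/303)*(-1/21214) = (13275 + I*√19172729/303)*(-1/21214) = -13275/21214 - I*√19172729/6427842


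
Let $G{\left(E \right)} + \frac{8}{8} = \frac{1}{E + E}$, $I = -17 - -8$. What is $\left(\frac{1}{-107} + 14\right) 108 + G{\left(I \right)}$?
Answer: $\frac{2908135}{1926} \approx 1509.9$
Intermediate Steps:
$I = -9$ ($I = -17 + 8 = -9$)
$G{\left(E \right)} = -1 + \frac{1}{2 E}$ ($G{\left(E \right)} = -1 + \frac{1}{E + E} = -1 + \frac{1}{2 E}$)
$\left(\frac{1}{-107} + 14\right) 108 + G{\left(I \right)} = \left(\frac{1}{-107} + 14\right) 108 + \frac{\frac{1}{2} - -9}{-9} = \left(- \frac{1}{107} + 14\right) 108 - \frac{\frac{1}{2} + 9}{9} = \frac{1497}{107} \cdot 108 - \frac{19}{18} = \frac{161676}{107} - \frac{19}{18} = \frac{2908135}{1926}$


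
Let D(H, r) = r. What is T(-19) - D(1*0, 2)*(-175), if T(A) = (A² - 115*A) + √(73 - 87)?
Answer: 2896 + I*√14 ≈ 2896.0 + 3.7417*I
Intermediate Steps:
T(A) = A² - 115*A + I*√14 (T(A) = (A² - 115*A) + √(-14) = (A² - 115*A) + I*√14 = A² - 115*A + I*√14)
T(-19) - D(1*0, 2)*(-175) = ((-19)² - 115*(-19) + I*√14) - 2*(-175) = (361 + 2185 + I*√14) - 1*(-350) = (2546 + I*√14) + 350 = 2896 + I*√14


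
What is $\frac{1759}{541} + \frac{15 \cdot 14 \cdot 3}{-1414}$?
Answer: $\frac{153314}{54641} \approx 2.8058$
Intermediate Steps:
$\frac{1759}{541} + \frac{15 \cdot 14 \cdot 3}{-1414} = 1759 \cdot \frac{1}{541} + 210 \cdot 3 \left(- \frac{1}{1414}\right) = \frac{1759}{541} + 630 \left(- \frac{1}{1414}\right) = \frac{1759}{541} - \frac{45}{101} = \frac{153314}{54641}$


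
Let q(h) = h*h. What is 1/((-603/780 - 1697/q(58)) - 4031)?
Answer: -109330/440848903 ≈ -0.00024800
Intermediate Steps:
q(h) = h²
1/((-603/780 - 1697/q(58)) - 4031) = 1/((-603/780 - 1697/(58²)) - 4031) = 1/((-603*1/780 - 1697/3364) - 4031) = 1/((-201/260 - 1697*1/3364) - 4031) = 1/((-201/260 - 1697/3364) - 4031) = 1/(-139673/109330 - 4031) = 1/(-440848903/109330) = -109330/440848903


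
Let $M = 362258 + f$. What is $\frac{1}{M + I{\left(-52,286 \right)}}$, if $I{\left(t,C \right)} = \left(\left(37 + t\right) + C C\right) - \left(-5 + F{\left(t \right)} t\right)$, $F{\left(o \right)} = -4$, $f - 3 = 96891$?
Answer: $\frac{1}{540730} \approx 1.8494 \cdot 10^{-6}$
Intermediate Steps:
$f = 96894$ ($f = 3 + 96891 = 96894$)
$I{\left(t,C \right)} = 42 + C^{2} + 5 t$ ($I{\left(t,C \right)} = \left(\left(37 + t\right) + C C\right) - \left(-5 - 4 t\right) = \left(\left(37 + t\right) + C^{2}\right) + \left(5 + 4 t\right) = \left(37 + t + C^{2}\right) + \left(5 + 4 t\right) = 42 + C^{2} + 5 t$)
$M = 459152$ ($M = 362258 + 96894 = 459152$)
$\frac{1}{M + I{\left(-52,286 \right)}} = \frac{1}{459152 + \left(42 + 286^{2} + 5 \left(-52\right)\right)} = \frac{1}{459152 + \left(42 + 81796 - 260\right)} = \frac{1}{459152 + 81578} = \frac{1}{540730}$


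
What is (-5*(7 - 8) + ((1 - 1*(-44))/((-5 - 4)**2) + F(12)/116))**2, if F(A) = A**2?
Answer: 3147076/68121 ≈ 46.198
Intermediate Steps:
(-5*(7 - 8) + ((1 - 1*(-44))/((-5 - 4)**2) + F(12)/116))**2 = (-5*(7 - 8) + ((1 - 1*(-44))/((-5 - 4)**2) + 12**2/116))**2 = (-5*(-1) + ((1 + 44)/((-9)**2) + 144*(1/116)))**2 = (5 + (45/81 + 36/29))**2 = (5 + (45*(1/81) + 36/29))**2 = (5 + (5/9 + 36/29))**2 = (5 + 469/261)**2 = (1774/261)**2 = 3147076/68121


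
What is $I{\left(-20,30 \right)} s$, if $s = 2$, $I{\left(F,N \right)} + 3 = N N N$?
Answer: $53994$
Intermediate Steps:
$I{\left(F,N \right)} = -3 + N^{3}$ ($I{\left(F,N \right)} = -3 + N N N = -3 + N^{2} N = -3 + N^{3}$)
$I{\left(-20,30 \right)} s = \left(-3 + 30^{3}\right) 2 = \left(-3 + 27000\right) 2 = 26997 \cdot 2 = 53994$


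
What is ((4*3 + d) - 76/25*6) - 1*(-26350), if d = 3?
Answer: 658669/25 ≈ 26347.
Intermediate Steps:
((4*3 + d) - 76/25*6) - 1*(-26350) = ((4*3 + 3) - 76/25*6) - 1*(-26350) = ((12 + 3) - 76*1/25*6) + 26350 = (15 - 76/25*6) + 26350 = (15 - 456/25) + 26350 = -81/25 + 26350 = 658669/25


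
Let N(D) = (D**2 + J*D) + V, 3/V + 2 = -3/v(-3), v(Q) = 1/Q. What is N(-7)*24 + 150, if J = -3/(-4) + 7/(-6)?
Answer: 9844/7 ≈ 1406.3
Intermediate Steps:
J = -5/12 (J = -3*(-1/4) + 7*(-1/6) = 3/4 - 7/6 = -5/12 ≈ -0.41667)
V = 3/7 (V = 3/(-2 - 3/(1/(-3))) = 3/(-2 - 3/(-1/3)) = 3/(-2 - 3*(-3)) = 3/(-2 + 9) = 3/7 ≈ 0.42857)
N(D) = 3/7 + D**2 - 5*D/12 (N(D) = (D**2 - 5*D/12) + 3/7 = 3/7 + D**2 - 5*D/12)
N(-7)*24 + 150 = (3/7 + (-7)**2 - 5/12*(-7))*24 + 150 = (3/7 + 49 + 35/12)*24 + 150 = (4397/84)*24 + 150 = 8794/7 + 150 = 9844/7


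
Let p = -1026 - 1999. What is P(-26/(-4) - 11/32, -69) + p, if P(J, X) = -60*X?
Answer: 1115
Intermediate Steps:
p = -3025
P(-26/(-4) - 11/32, -69) + p = -60*(-69) - 3025 = 4140 - 3025 = 1115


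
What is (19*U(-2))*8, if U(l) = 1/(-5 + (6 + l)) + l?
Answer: -456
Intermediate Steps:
U(l) = l + 1/(1 + l) (U(l) = 1/(1 + l) + l = l + 1/(1 + l))
(19*U(-2))*8 = (19*((1 - 2 + (-2)²)/(1 - 2)))*8 = (19*((1 - 2 + 4)/(-1)))*8 = (19*(-1*3))*8 = (19*(-3))*8 = -57*8 = -456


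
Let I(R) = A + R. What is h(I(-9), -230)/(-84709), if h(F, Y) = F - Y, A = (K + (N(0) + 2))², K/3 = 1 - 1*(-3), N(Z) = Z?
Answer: -417/84709 ≈ -0.0049227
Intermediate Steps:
K = 12 (K = 3*(1 - 1*(-3)) = 3*(1 + 3) = 3*4 = 12)
A = 196 (A = (12 + (0 + 2))² = (12 + 2)² = 14² = 196)
I(R) = 196 + R
h(I(-9), -230)/(-84709) = ((196 - 9) - 1*(-230))/(-84709) = (187 + 230)*(-1/84709) = 417*(-1/84709) = -417/84709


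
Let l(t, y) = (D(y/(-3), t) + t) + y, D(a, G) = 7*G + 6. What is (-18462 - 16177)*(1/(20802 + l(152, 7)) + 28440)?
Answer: -21703468682599/22031 ≈ -9.8513e+8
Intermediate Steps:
D(a, G) = 6 + 7*G
l(t, y) = 6 + y + 8*t (l(t, y) = ((6 + 7*t) + t) + y = (6 + 8*t) + y = 6 + y + 8*t)
(-18462 - 16177)*(1/(20802 + l(152, 7)) + 28440) = (-18462 - 16177)*(1/(20802 + (6 + 7 + 8*152)) + 28440) = -34639*(1/(20802 + (6 + 7 + 1216)) + 28440) = -34639*(1/(20802 + 1229) + 28440) = -34639*(1/22031 + 28440) = -34639*626561641/22031 = -21703468682599/22031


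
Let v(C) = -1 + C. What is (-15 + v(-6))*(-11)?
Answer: 242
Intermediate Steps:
(-15 + v(-6))*(-11) = (-15 + (-1 - 6))*(-11) = (-15 - 7)*(-11) = -22*(-11) = 242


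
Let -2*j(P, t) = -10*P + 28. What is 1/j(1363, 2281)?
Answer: 1/6801 ≈ 0.00014704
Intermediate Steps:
j(P, t) = -14 + 5*P (j(P, t) = -(-10*P + 28)/2 = -(28 - 10*P)/2 = -14 + 5*P)
1/j(1363, 2281) = 1/(-14 + 5*1363) = 1/(-14 + 6815) = 1/6801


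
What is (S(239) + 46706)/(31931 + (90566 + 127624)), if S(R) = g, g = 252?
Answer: 46958/250121 ≈ 0.18774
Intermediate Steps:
S(R) = 252
(S(239) + 46706)/(31931 + (90566 + 127624)) = (252 + 46706)/(31931 + (90566 + 127624)) = 46958/(31931 + 218190) = 46958/250121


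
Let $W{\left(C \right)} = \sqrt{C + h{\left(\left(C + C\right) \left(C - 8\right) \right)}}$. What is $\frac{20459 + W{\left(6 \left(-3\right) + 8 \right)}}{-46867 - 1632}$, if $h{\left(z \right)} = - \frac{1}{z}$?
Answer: $- \frac{20459}{48499} - \frac{i \sqrt{36010}}{2909940} \approx -0.42184 - 6.5212 \cdot 10^{-5} i$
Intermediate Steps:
$W{\left(C \right)} = \sqrt{C - \frac{1}{2 C \left(-8 + C\right)}}$ ($W{\left(C \right)} = \sqrt{C - \frac{1}{\left(C + C\right) \left(C - 8\right)}} = \sqrt{C - \frac{1}{2 C \left(-8 + C\right)}}$)
$\frac{20459 + W{\left(6 \left(-3\right) + 8 \right)}}{-46867 - 1632} = \frac{20459 + \frac{\sqrt{4 \left(6 \left(-3\right) + 8\right) - \frac{2}{\left(6 \left(-3\right) + 8\right) \left(-8 + \left(6 \left(-3\right) + 8\right)\right)}}}{2}}{-46867 - 1632} = \frac{20459 + \frac{\sqrt{4 \left(-18 + 8\right) - \frac{2}{\left(-18 + 8\right) \left(-8 + \left(-18 + 8\right)\right)}}}{2}}{-48499} = \left(20459 + \frac{\sqrt{4 \left(-10\right) - \frac{2}{\left(-10\right) \left(-8 - 10\right)}}}{2}\right) \left(- \frac{1}{48499}\right) = \left(20459 + \frac{\sqrt{-40 - - \frac{1}{5 \left(-18\right)}}}{2}\right) \left(- \frac{1}{48499}\right) = \left(20459 + \frac{\sqrt{-40 - \left(- \frac{1}{5}\right) \left(- \frac{1}{18}\right)}}{2}\right) \left(- \frac{1}{48499}\right) = \left(20459 + \frac{\sqrt{-40 - \frac{1}{90}}}{2}\right) \left(- \frac{1}{48499}\right) = \left(20459 + \frac{\sqrt{- \frac{3601}{90}}}{2}\right) \left(- \frac{1}{48499}\right) = \left(20459 + \frac{\frac{1}{30} i \sqrt{36010}}{2}\right) \left(- \frac{1}{48499}\right) = \left(20459 + \frac{i \sqrt{36010}}{60}\right) \left(- \frac{1}{48499}\right) = - \frac{20459}{48499} - \frac{i \sqrt{36010}}{2909940}$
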